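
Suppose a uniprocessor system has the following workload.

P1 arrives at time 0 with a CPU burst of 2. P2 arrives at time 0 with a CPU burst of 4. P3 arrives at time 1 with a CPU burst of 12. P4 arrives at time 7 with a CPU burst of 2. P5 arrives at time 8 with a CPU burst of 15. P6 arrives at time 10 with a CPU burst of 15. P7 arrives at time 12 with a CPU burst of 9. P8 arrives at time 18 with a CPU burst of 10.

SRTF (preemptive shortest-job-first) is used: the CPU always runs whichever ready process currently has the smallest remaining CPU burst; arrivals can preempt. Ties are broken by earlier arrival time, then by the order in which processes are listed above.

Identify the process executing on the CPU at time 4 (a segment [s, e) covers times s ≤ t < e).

Schedule: | P1 0-2 | P2 2-6 | P3 6-7 | P4 7-9 | P3 9-20 | P7 20-29 | P8 29-39 | P5 39-54 | P6 54-69 |
Completion: P1=2  P2=6  P3=20  P4=9  P5=54  P6=69  P7=29  P8=39

P2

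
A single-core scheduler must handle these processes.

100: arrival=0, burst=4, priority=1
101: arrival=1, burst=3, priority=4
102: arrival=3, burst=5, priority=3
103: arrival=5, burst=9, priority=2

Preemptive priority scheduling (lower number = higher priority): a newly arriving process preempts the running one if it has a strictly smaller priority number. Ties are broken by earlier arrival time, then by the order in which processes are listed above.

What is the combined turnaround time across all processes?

Schedule: | 100 0-4 | 102 4-5 | 103 5-14 | 102 14-18 | 101 18-21 |
Completion: 100=4  101=21  102=18  103=14
Turnaround (C−A): 100=4  101=20  102=15  103=9
Turnaround = completion − arrival: 100=4, 101=20, 102=15, 103=9
Total turnaround = 4 + 20 + 15 + 9 = 48

48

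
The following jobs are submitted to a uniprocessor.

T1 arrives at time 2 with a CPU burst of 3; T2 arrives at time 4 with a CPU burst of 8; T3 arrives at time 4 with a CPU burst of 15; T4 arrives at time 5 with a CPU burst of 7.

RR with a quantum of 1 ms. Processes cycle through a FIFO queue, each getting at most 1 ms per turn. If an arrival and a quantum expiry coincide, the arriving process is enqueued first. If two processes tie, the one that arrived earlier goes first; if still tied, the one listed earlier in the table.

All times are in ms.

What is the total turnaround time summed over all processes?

80

Schedule: | idle 0-2 | T1 2-4 | T2 4-5 | T3 5-6 | T1 6-7 | T4 7-8 | T2 8-9 | T3 9-10 | T4 10-11 | T2 11-12 | T3 12-13 | T4 13-14 | T2 14-15 | T3 15-16 | T4 16-17 | T2 17-18 | T3 18-19 | T4 19-20 | T2 20-21 | T3 21-22 | T4 22-23 | T2 23-24 | T3 24-25 | T4 25-26 | T2 26-27 | T3 27-35 |
Completion: T1=7  T2=27  T3=35  T4=26
Turnaround = completion − arrival: T1=5, T2=23, T3=31, T4=21
Total turnaround = 5 + 23 + 31 + 21 = 80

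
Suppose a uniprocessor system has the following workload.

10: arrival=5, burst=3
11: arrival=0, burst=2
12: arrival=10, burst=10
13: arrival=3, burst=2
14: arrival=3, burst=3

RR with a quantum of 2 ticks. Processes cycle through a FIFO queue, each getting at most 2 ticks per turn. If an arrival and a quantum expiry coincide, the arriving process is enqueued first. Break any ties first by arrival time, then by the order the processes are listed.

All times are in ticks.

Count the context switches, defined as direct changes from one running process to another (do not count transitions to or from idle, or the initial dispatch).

Timeline: | 11 0-2 | idle 2-3 | 13 3-5 | 14 5-7 | 10 7-9 | 14 9-10 | 10 10-11 | 12 11-21 |
Completion: 10=11  11=2  12=21  13=5  14=10
Turnaround (C−A): 10=6  11=2  12=11  13=2  14=7

5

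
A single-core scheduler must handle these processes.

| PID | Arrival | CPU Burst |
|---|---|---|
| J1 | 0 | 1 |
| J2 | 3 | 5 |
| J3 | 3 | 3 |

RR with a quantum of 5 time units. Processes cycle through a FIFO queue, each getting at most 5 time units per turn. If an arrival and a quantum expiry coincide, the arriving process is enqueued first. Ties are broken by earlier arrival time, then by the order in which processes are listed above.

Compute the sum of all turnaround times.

Timeline: | J1 0-1 | idle 1-3 | J2 3-8 | J3 8-11 |
Completion: J1=1  J2=8  J3=11
Turnaround = completion − arrival: J1=1, J2=5, J3=8
Total turnaround = 1 + 5 + 8 = 14

14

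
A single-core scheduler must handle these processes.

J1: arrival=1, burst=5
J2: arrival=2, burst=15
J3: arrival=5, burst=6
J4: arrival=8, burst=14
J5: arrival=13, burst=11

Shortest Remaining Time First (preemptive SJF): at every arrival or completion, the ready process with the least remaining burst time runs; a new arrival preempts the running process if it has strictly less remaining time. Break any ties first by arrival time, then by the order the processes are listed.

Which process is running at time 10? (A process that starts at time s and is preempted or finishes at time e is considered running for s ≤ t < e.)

J3

Schedule: | idle 0-1 | J1 1-6 | J3 6-12 | J4 12-13 | J5 13-24 | J4 24-37 | J2 37-52 |
Completion: J1=6  J2=52  J3=12  J4=37  J5=24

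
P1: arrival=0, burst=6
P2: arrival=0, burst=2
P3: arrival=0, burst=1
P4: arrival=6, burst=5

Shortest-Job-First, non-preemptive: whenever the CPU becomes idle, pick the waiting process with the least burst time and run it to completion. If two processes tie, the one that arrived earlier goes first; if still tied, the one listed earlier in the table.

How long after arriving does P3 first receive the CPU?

Schedule: | P3 0-1 | P2 1-3 | P1 3-9 | P4 9-14 |
Completion: P1=9  P2=3  P3=1  P4=14
Turnaround (C−A): P1=9  P2=3  P3=1  P4=8
Response(P3) = first start − arrival = 0 − 0 = 0

0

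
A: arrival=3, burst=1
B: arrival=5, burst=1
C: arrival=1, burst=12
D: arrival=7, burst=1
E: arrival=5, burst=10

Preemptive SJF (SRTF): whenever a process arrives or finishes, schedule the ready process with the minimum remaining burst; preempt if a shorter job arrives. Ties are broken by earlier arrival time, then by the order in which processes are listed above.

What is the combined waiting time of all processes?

Timeline: | idle 0-1 | C 1-3 | A 3-4 | C 4-5 | B 5-6 | C 6-7 | D 7-8 | C 8-16 | E 16-26 |
Completion: A=4  B=6  C=16  D=8  E=26
Turnaround (C−A): A=1  B=1  C=15  D=1  E=21
Waiting = turnaround − burst: A=0, B=0, C=3, D=0, E=11
Total waiting = 0 + 0 + 3 + 0 + 11 = 14

14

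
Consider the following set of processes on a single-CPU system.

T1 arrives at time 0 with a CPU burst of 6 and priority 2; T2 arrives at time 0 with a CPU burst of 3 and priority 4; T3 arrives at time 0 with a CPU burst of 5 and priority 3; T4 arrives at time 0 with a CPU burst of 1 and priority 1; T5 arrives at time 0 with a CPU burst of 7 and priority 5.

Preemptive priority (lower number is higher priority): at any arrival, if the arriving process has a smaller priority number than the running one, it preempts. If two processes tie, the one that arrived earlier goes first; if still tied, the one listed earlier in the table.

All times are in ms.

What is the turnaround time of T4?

Schedule: | T4 0-1 | T1 1-7 | T3 7-12 | T2 12-15 | T5 15-22 |
Completion: T1=7  T2=15  T3=12  T4=1  T5=22
Turnaround(T4) = completion − arrival = 1 − 0 = 1

1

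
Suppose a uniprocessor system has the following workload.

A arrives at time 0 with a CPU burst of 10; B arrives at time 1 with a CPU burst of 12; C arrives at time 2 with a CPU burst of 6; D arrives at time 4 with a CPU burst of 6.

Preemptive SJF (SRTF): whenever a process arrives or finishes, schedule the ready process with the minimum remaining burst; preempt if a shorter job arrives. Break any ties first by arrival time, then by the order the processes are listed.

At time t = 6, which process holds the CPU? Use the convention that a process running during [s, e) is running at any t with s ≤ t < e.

Timeline: | A 0-2 | C 2-8 | D 8-14 | A 14-22 | B 22-34 |
Completion: A=22  B=34  C=8  D=14

C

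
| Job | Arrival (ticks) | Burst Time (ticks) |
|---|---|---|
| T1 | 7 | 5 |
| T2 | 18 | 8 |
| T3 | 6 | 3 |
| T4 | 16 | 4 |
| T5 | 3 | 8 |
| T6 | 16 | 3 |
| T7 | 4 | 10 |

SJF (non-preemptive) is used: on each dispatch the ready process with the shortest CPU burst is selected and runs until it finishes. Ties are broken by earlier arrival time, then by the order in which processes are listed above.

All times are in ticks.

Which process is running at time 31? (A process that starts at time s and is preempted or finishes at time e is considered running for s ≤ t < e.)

Schedule: | idle 0-3 | T5 3-11 | T3 11-14 | T1 14-19 | T6 19-22 | T4 22-26 | T2 26-34 | T7 34-44 |
Completion: T1=19  T2=34  T3=14  T4=26  T5=11  T6=22  T7=44
Turnaround (C−A): T1=12  T2=16  T3=8  T4=10  T5=8  T6=6  T7=40

T2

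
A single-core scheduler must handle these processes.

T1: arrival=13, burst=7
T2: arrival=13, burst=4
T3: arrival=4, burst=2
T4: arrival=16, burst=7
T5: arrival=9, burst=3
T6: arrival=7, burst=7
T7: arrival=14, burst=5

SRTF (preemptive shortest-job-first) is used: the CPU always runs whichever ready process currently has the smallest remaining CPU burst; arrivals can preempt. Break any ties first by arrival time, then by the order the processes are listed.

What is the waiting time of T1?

Gantt: | idle 0-4 | T3 4-6 | idle 6-7 | T6 7-9 | T5 9-12 | T6 12-17 | T2 17-21 | T7 21-26 | T1 26-33 | T4 33-40 |
Completion: T1=33  T2=21  T3=6  T4=40  T5=12  T6=17  T7=26
Turnaround (C−A): T1=20  T2=8  T3=2  T4=24  T5=3  T6=10  T7=12
Waiting(T1) = turnaround − burst = 20 − 7 = 13

13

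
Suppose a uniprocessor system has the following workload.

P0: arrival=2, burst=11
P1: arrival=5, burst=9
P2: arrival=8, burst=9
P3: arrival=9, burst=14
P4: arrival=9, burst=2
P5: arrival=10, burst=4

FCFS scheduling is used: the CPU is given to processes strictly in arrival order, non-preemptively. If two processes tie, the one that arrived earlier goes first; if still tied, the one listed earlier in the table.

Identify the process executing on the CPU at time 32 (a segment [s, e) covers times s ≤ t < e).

Schedule: | idle 0-2 | P0 2-13 | P1 13-22 | P2 22-31 | P3 31-45 | P4 45-47 | P5 47-51 |
Completion: P0=13  P1=22  P2=31  P3=45  P4=47  P5=51
Turnaround (C−A): P0=11  P1=17  P2=23  P3=36  P4=38  P5=41

P3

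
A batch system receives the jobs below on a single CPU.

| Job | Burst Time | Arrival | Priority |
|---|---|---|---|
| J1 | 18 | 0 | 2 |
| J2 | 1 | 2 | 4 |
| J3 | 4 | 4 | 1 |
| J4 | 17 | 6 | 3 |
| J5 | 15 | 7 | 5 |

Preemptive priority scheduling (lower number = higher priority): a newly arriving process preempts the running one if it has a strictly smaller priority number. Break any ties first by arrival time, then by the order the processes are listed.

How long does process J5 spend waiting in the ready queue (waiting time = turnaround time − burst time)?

33

Timeline: | J1 0-4 | J3 4-8 | J1 8-22 | J4 22-39 | J2 39-40 | J5 40-55 |
Completion: J1=22  J2=40  J3=8  J4=39  J5=55
Turnaround (C−A): J1=22  J2=38  J3=4  J4=33  J5=48
Waiting(J5) = turnaround − burst = 48 − 15 = 33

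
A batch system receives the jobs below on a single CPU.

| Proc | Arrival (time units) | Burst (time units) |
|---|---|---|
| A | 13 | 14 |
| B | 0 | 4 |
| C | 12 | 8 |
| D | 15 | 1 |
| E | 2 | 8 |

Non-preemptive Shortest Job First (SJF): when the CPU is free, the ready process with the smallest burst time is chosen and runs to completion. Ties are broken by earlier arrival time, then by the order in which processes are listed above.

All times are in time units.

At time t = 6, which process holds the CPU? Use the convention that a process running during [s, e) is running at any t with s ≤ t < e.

E

Schedule: | B 0-4 | E 4-12 | C 12-20 | D 20-21 | A 21-35 |
Completion: A=35  B=4  C=20  D=21  E=12
Turnaround (C−A): A=22  B=4  C=8  D=6  E=10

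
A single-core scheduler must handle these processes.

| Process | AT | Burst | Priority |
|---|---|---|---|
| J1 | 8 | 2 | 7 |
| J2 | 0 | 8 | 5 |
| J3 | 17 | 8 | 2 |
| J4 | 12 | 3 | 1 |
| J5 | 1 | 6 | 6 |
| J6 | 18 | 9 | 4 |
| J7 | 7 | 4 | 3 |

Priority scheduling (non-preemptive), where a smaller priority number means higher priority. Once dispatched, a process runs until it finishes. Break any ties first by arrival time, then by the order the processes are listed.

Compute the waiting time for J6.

11

Schedule: | J2 0-8 | J7 8-12 | J4 12-15 | J5 15-21 | J3 21-29 | J6 29-38 | J1 38-40 |
Completion: J1=40  J2=8  J3=29  J4=15  J5=21  J6=38  J7=12
Waiting(J6) = turnaround − burst = 20 − 9 = 11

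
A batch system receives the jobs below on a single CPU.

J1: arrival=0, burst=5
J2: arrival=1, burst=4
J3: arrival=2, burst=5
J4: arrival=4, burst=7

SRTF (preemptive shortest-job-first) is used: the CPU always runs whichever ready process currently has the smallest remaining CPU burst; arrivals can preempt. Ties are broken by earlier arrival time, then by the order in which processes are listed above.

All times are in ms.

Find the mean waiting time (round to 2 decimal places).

5.25

Schedule: | J1 0-5 | J2 5-9 | J3 9-14 | J4 14-21 |
Completion: J1=5  J2=9  J3=14  J4=21
Turnaround (C−A): J1=5  J2=8  J3=12  J4=17
Waiting times: J1=0, J2=4, J3=7, J4=10
Average waiting = (0+4+7+10) / 4 = 21/4 = 5.25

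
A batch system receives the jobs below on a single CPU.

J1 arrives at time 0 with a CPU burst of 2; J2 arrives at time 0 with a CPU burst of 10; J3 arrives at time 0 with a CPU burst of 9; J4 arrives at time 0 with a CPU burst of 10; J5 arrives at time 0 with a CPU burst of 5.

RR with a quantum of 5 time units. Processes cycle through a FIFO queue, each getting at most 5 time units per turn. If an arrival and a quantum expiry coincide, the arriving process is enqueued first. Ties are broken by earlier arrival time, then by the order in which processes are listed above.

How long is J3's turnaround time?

Timeline: | J1 0-2 | J2 2-7 | J3 7-12 | J4 12-17 | J5 17-22 | J2 22-27 | J3 27-31 | J4 31-36 |
Completion: J1=2  J2=27  J3=31  J4=36  J5=22
Turnaround (C−A): J1=2  J2=27  J3=31  J4=36  J5=22
Turnaround(J3) = completion − arrival = 31 − 0 = 31

31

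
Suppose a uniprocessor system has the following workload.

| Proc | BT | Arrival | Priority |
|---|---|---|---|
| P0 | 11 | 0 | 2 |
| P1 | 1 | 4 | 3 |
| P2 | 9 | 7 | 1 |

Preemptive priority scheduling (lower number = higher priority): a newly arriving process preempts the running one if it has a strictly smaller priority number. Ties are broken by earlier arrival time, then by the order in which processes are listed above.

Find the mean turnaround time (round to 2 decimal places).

Timeline: | P0 0-7 | P2 7-16 | P0 16-20 | P1 20-21 |
Completion: P0=20  P1=21  P2=16
Turnaround (C−A): P0=20  P1=17  P2=9
Turnaround times: P0=20, P1=17, P2=9
Average turnaround = (20+17+9) / 3 = 46/3 = 15.33

15.33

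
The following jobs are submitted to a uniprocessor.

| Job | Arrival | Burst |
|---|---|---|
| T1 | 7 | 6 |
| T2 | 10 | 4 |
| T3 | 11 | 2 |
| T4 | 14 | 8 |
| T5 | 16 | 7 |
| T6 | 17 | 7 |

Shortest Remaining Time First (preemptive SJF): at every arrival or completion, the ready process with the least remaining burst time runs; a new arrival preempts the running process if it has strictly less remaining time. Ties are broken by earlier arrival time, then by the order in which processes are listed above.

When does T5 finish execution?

26

Timeline: | idle 0-7 | T1 7-13 | T3 13-15 | T2 15-19 | T5 19-26 | T6 26-33 | T4 33-41 |
Completion: T1=13  T2=19  T3=15  T4=41  T5=26  T6=33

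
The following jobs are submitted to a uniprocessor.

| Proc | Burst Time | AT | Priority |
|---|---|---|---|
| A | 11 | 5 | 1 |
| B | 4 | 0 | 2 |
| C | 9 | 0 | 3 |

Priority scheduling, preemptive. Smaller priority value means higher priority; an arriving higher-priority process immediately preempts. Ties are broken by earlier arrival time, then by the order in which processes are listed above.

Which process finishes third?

C

Timeline: | B 0-4 | C 4-5 | A 5-16 | C 16-24 |
Completion: A=16  B=4  C=24
Turnaround (C−A): A=11  B=4  C=24
Finish order: B → A → C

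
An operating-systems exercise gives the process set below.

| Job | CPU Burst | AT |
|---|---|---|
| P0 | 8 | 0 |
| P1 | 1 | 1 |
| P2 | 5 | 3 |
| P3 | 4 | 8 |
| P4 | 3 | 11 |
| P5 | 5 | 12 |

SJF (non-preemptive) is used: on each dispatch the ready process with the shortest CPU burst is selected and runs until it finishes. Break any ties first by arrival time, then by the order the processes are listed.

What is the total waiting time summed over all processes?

Schedule: | P0 0-8 | P1 8-9 | P3 9-13 | P4 13-16 | P2 16-21 | P5 21-26 |
Completion: P0=8  P1=9  P2=21  P3=13  P4=16  P5=26
Waiting = turnaround − burst: P0=0, P1=7, P2=13, P3=1, P4=2, P5=9
Total waiting = 0 + 7 + 13 + 1 + 2 + 9 = 32

32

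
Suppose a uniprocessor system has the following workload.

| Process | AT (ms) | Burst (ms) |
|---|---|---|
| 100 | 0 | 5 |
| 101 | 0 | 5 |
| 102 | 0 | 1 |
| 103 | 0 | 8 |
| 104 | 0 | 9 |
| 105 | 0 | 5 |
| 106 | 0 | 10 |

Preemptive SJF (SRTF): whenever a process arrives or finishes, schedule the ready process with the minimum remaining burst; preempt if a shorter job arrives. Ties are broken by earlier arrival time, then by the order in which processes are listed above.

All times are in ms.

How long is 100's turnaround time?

6

Gantt: | 102 0-1 | 100 1-6 | 101 6-11 | 105 11-16 | 103 16-24 | 104 24-33 | 106 33-43 |
Completion: 100=6  101=11  102=1  103=24  104=33  105=16  106=43
Turnaround(100) = completion − arrival = 6 − 0 = 6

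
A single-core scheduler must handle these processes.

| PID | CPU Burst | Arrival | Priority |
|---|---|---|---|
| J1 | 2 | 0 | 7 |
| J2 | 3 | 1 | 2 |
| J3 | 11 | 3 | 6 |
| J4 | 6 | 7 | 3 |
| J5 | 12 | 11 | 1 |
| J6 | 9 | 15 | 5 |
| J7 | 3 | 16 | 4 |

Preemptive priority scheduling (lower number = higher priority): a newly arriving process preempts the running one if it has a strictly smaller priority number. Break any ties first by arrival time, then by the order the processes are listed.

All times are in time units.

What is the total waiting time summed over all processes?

109

Timeline: | J1 0-1 | J2 1-4 | J3 4-7 | J4 7-11 | J5 11-23 | J4 23-25 | J7 25-28 | J6 28-37 | J3 37-45 | J1 45-46 |
Completion: J1=46  J2=4  J3=45  J4=25  J5=23  J6=37  J7=28
Waiting = turnaround − burst: J1=44, J2=0, J3=31, J4=12, J5=0, J6=13, J7=9
Total waiting = 44 + 0 + 31 + 12 + 0 + 13 + 9 = 109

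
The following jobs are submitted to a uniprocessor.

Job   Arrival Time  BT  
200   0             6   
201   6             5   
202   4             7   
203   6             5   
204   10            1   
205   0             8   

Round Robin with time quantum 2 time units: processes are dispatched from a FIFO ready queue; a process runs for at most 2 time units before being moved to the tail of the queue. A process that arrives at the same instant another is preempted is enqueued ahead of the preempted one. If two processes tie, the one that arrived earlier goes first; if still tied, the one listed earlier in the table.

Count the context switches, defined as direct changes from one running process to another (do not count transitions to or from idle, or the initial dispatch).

17

Gantt: | 200 0-2 | 205 2-4 | 200 4-6 | 202 6-8 | 205 8-10 | 201 10-12 | 203 12-14 | 200 14-16 | 202 16-18 | 204 18-19 | 205 19-21 | 201 21-23 | 203 23-25 | 202 25-27 | 205 27-29 | 201 29-30 | 203 30-31 | 202 31-32 |
Completion: 200=16  201=30  202=32  203=31  204=19  205=29
Turnaround (C−A): 200=16  201=24  202=28  203=25  204=9  205=29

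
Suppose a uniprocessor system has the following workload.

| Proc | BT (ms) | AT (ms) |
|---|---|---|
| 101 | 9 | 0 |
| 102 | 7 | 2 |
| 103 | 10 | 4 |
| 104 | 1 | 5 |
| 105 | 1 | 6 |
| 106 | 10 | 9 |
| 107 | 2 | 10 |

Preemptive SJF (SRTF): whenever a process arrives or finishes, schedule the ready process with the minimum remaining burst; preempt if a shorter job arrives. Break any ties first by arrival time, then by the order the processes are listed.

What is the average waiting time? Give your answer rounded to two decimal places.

Gantt: | 101 0-5 | 104 5-6 | 105 6-7 | 101 7-11 | 107 11-13 | 102 13-20 | 103 20-30 | 106 30-40 |
Completion: 101=11  102=20  103=30  104=6  105=7  106=40  107=13
Waiting times: 101=2, 102=11, 103=16, 104=0, 105=0, 106=21, 107=1
Average waiting = (2+11+16+0+0+21+1) / 7 = 51/7 = 7.29

7.29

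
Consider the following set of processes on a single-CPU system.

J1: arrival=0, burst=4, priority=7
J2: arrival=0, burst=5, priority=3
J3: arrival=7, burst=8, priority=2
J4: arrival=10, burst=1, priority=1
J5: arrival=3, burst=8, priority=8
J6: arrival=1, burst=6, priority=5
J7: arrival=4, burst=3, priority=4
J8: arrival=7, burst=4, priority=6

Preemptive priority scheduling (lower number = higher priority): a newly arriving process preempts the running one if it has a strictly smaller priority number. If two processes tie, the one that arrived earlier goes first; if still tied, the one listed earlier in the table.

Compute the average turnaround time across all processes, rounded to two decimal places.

Gantt: | J2 0-5 | J7 5-7 | J3 7-10 | J4 10-11 | J3 11-16 | J7 16-17 | J6 17-23 | J8 23-27 | J1 27-31 | J5 31-39 |
Completion: J1=31  J2=5  J3=16  J4=11  J5=39  J6=23  J7=17  J8=27
Turnaround times: J1=31, J2=5, J3=9, J4=1, J5=36, J6=22, J7=13, J8=20
Average turnaround = (31+5+9+1+36+22+13+20) / 8 = 137/8 = 17.13

17.13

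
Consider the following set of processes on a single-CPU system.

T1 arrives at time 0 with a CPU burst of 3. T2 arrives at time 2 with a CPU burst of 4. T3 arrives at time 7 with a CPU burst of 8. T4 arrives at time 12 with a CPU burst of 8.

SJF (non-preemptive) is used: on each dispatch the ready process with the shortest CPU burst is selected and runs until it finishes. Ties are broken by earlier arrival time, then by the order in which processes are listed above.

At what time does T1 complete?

3

Gantt: | T1 0-3 | T2 3-7 | T3 7-15 | T4 15-23 |
Completion: T1=3  T2=7  T3=15  T4=23
Turnaround (C−A): T1=3  T2=5  T3=8  T4=11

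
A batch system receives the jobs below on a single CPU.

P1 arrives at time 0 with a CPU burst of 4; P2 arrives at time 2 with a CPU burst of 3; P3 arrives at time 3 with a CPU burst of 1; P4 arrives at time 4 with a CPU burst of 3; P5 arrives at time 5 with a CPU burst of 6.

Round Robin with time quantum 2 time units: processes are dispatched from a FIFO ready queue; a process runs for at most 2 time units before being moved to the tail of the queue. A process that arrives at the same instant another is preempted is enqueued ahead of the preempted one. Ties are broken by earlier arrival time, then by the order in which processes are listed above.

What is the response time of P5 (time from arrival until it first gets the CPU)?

5

Gantt: | P1 0-2 | P2 2-4 | P1 4-6 | P3 6-7 | P4 7-9 | P2 9-10 | P5 10-12 | P4 12-13 | P5 13-17 |
Completion: P1=6  P2=10  P3=7  P4=13  P5=17
Turnaround (C−A): P1=6  P2=8  P3=4  P4=9  P5=12
Response(P5) = first start − arrival = 10 − 5 = 5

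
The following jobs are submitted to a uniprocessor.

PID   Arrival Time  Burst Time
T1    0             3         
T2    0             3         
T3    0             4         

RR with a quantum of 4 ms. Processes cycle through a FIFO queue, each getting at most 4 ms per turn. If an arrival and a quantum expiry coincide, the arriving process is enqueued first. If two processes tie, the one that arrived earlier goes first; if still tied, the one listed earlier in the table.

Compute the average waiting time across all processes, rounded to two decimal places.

3.00

Gantt: | T1 0-3 | T2 3-6 | T3 6-10 |
Completion: T1=3  T2=6  T3=10
Turnaround (C−A): T1=3  T2=6  T3=10
Waiting times: T1=0, T2=3, T3=6
Average waiting = (0+3+6) / 3 = 9/3 = 3.00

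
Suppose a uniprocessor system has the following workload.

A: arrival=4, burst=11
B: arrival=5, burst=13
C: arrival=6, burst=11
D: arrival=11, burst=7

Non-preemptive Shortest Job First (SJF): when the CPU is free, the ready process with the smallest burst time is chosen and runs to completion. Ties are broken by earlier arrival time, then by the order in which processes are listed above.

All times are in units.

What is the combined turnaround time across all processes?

90

Gantt: | idle 0-4 | A 4-15 | D 15-22 | C 22-33 | B 33-46 |
Completion: A=15  B=46  C=33  D=22
Turnaround = completion − arrival: A=11, B=41, C=27, D=11
Total turnaround = 11 + 41 + 27 + 11 = 90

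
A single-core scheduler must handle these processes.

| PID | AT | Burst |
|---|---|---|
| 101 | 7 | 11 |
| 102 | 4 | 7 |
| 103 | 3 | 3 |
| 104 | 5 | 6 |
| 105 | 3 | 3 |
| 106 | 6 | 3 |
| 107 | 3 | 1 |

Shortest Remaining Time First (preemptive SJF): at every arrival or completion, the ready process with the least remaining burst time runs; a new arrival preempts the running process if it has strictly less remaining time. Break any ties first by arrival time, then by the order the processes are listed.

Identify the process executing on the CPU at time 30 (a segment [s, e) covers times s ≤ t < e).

Gantt: | idle 0-3 | 107 3-4 | 103 4-7 | 105 7-10 | 106 10-13 | 104 13-19 | 102 19-26 | 101 26-37 |
Completion: 101=37  102=26  103=7  104=19  105=10  106=13  107=4
Turnaround (C−A): 101=30  102=22  103=4  104=14  105=7  106=7  107=1

101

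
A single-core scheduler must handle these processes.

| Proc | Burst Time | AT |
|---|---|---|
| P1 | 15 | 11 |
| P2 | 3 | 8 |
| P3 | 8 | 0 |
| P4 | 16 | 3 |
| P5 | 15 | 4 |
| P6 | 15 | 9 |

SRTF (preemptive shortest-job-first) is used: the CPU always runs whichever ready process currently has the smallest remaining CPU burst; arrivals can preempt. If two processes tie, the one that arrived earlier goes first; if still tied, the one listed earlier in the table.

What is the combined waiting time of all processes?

Gantt: | P3 0-8 | P2 8-11 | P5 11-26 | P6 26-41 | P1 41-56 | P4 56-72 |
Completion: P1=56  P2=11  P3=8  P4=72  P5=26  P6=41
Turnaround (C−A): P1=45  P2=3  P3=8  P4=69  P5=22  P6=32
Waiting = turnaround − burst: P1=30, P2=0, P3=0, P4=53, P5=7, P6=17
Total waiting = 30 + 0 + 0 + 53 + 7 + 17 = 107

107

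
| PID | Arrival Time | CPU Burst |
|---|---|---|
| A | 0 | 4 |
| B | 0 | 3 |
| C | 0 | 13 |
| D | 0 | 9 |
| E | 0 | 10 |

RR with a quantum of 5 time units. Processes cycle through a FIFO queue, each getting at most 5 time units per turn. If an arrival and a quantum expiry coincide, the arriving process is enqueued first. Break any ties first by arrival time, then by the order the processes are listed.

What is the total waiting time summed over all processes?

78

Gantt: | A 0-4 | B 4-7 | C 7-12 | D 12-17 | E 17-22 | C 22-27 | D 27-31 | E 31-36 | C 36-39 |
Completion: A=4  B=7  C=39  D=31  E=36
Waiting = turnaround − burst: A=0, B=4, C=26, D=22, E=26
Total waiting = 0 + 4 + 26 + 22 + 26 = 78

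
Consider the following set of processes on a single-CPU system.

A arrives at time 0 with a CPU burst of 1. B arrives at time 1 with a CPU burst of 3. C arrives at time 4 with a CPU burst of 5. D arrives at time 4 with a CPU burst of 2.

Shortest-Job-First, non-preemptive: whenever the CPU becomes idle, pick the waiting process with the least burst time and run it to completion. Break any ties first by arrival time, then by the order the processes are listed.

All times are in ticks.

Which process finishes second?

B

Schedule: | A 0-1 | B 1-4 | D 4-6 | C 6-11 |
Completion: A=1  B=4  C=11  D=6
Finish order: A → B → D → C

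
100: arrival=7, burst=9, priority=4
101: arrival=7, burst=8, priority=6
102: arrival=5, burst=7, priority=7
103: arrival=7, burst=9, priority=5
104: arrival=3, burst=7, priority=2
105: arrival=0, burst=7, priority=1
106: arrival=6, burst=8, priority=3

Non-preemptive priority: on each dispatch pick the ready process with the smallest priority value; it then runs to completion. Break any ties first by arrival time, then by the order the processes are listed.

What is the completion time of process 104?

Timeline: | 105 0-7 | 104 7-14 | 106 14-22 | 100 22-31 | 103 31-40 | 101 40-48 | 102 48-55 |
Completion: 100=31  101=48  102=55  103=40  104=14  105=7  106=22

14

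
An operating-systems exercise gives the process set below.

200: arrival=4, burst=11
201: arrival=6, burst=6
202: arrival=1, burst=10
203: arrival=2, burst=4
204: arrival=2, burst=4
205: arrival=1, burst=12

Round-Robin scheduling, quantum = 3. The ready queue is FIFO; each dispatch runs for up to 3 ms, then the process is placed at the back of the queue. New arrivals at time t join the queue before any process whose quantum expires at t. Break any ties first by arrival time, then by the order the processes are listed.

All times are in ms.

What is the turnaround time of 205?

Schedule: | idle 0-1 | 202 1-4 | 205 4-7 | 203 7-10 | 204 10-13 | 200 13-16 | 202 16-19 | 201 19-22 | 205 22-25 | 203 25-26 | 204 26-27 | 200 27-30 | 202 30-33 | 201 33-36 | 205 36-39 | 200 39-42 | 202 42-43 | 205 43-46 | 200 46-48 |
Completion: 200=48  201=36  202=43  203=26  204=27  205=46
Turnaround(205) = completion − arrival = 46 − 1 = 45

45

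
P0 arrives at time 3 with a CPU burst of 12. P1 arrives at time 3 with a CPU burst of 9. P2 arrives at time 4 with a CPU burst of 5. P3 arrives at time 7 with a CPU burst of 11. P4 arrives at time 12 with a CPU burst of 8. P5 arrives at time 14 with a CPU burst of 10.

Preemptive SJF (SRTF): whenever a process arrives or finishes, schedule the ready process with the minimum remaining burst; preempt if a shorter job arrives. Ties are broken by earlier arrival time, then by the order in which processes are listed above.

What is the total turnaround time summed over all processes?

Timeline: | idle 0-3 | P1 3-4 | P2 4-9 | P1 9-17 | P4 17-25 | P5 25-35 | P3 35-46 | P0 46-58 |
Completion: P0=58  P1=17  P2=9  P3=46  P4=25  P5=35
Turnaround = completion − arrival: P0=55, P1=14, P2=5, P3=39, P4=13, P5=21
Total turnaround = 55 + 14 + 5 + 39 + 13 + 21 = 147

147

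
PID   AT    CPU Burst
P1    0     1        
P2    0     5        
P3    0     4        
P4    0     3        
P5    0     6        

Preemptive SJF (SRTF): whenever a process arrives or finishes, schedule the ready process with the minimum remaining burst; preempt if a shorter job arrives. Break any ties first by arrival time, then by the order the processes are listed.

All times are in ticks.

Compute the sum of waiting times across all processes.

26

Gantt: | P1 0-1 | P4 1-4 | P3 4-8 | P2 8-13 | P5 13-19 |
Completion: P1=1  P2=13  P3=8  P4=4  P5=19
Waiting = turnaround − burst: P1=0, P2=8, P3=4, P4=1, P5=13
Total waiting = 0 + 8 + 4 + 1 + 13 = 26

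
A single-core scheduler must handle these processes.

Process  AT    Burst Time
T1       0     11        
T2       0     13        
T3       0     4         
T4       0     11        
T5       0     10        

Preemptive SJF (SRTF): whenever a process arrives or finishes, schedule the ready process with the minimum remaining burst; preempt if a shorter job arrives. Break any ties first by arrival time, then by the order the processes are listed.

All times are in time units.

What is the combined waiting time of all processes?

Timeline: | T3 0-4 | T5 4-14 | T1 14-25 | T4 25-36 | T2 36-49 |
Completion: T1=25  T2=49  T3=4  T4=36  T5=14
Turnaround (C−A): T1=25  T2=49  T3=4  T4=36  T5=14
Waiting = turnaround − burst: T1=14, T2=36, T3=0, T4=25, T5=4
Total waiting = 14 + 36 + 0 + 25 + 4 = 79

79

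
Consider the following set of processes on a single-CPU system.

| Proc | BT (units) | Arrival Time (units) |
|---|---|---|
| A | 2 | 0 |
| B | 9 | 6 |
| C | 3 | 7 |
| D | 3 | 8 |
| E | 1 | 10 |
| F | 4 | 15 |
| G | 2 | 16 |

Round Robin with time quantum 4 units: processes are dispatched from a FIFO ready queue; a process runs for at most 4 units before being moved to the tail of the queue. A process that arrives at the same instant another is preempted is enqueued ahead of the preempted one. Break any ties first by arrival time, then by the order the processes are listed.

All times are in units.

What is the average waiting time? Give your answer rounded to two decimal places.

Gantt: | A 0-2 | idle 2-6 | B 6-10 | C 10-13 | D 13-16 | E 16-17 | B 17-21 | F 21-25 | G 25-27 | B 27-28 |
Completion: A=2  B=28  C=13  D=16  E=17  F=25  G=27
Waiting times: A=0, B=13, C=3, D=5, E=6, F=6, G=9
Average waiting = (0+13+3+5+6+6+9) / 7 = 42/7 = 6.00

6.00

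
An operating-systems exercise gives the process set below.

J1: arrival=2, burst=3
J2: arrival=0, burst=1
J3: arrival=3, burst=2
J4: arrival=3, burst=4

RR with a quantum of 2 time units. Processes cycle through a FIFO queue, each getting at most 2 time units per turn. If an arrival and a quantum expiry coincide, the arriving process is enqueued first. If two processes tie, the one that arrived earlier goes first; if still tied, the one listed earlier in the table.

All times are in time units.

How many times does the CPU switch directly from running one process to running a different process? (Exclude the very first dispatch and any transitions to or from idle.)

Timeline: | J2 0-1 | idle 1-2 | J1 2-4 | J3 4-6 | J4 6-8 | J1 8-9 | J4 9-11 |
Completion: J1=9  J2=1  J3=6  J4=11
Turnaround (C−A): J1=7  J2=1  J3=3  J4=8

4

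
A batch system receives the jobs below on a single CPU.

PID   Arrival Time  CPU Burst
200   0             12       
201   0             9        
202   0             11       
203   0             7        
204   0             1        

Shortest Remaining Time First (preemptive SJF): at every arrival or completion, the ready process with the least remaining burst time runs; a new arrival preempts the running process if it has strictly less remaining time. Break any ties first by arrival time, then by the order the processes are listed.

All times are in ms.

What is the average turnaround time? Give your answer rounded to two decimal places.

Schedule: | 204 0-1 | 203 1-8 | 201 8-17 | 202 17-28 | 200 28-40 |
Completion: 200=40  201=17  202=28  203=8  204=1
Turnaround times: 200=40, 201=17, 202=28, 203=8, 204=1
Average turnaround = (40+17+28+8+1) / 5 = 94/5 = 18.80

18.80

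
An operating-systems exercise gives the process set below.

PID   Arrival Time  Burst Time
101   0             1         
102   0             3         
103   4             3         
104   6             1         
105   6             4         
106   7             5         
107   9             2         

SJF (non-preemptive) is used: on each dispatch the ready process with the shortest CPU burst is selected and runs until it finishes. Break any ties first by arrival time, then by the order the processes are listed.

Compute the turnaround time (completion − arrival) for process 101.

1

Gantt: | 101 0-1 | 102 1-4 | 103 4-7 | 104 7-8 | 105 8-12 | 107 12-14 | 106 14-19 |
Completion: 101=1  102=4  103=7  104=8  105=12  106=19  107=14
Turnaround (C−A): 101=1  102=4  103=3  104=2  105=6  106=12  107=5
Turnaround(101) = completion − arrival = 1 − 0 = 1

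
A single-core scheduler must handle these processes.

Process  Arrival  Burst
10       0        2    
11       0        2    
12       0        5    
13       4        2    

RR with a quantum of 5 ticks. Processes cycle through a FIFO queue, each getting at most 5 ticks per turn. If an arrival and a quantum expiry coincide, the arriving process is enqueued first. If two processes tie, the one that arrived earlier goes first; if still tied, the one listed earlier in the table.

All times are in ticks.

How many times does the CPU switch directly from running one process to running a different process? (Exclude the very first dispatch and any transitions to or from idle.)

Timeline: | 10 0-2 | 11 2-4 | 12 4-9 | 13 9-11 |
Completion: 10=2  11=4  12=9  13=11
Turnaround (C−A): 10=2  11=4  12=9  13=7

3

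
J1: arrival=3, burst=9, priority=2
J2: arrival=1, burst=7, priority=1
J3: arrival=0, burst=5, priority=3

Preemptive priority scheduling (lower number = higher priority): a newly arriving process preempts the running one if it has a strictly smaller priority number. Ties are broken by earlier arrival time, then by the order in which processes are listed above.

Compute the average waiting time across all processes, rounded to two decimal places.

7.00

Schedule: | J3 0-1 | J2 1-8 | J1 8-17 | J3 17-21 |
Completion: J1=17  J2=8  J3=21
Turnaround (C−A): J1=14  J2=7  J3=21
Waiting times: J1=5, J2=0, J3=16
Average waiting = (5+0+16) / 3 = 21/3 = 7.00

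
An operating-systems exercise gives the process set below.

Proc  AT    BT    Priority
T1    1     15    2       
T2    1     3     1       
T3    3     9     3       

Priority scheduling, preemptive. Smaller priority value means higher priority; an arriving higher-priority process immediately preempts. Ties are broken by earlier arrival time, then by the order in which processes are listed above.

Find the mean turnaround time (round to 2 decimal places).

Timeline: | idle 0-1 | T2 1-4 | T1 4-19 | T3 19-28 |
Completion: T1=19  T2=4  T3=28
Turnaround (C−A): T1=18  T2=3  T3=25
Turnaround times: T1=18, T2=3, T3=25
Average turnaround = (18+3+25) / 3 = 46/3 = 15.33

15.33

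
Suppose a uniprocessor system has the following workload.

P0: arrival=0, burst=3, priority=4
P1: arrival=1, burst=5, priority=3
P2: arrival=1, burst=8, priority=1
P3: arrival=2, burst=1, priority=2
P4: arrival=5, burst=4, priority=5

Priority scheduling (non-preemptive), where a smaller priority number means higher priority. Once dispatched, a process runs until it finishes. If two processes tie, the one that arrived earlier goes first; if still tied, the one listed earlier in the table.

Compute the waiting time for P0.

0

Timeline: | P0 0-3 | P2 3-11 | P3 11-12 | P1 12-17 | P4 17-21 |
Completion: P0=3  P1=17  P2=11  P3=12  P4=21
Turnaround (C−A): P0=3  P1=16  P2=10  P3=10  P4=16
Waiting(P0) = turnaround − burst = 3 − 3 = 0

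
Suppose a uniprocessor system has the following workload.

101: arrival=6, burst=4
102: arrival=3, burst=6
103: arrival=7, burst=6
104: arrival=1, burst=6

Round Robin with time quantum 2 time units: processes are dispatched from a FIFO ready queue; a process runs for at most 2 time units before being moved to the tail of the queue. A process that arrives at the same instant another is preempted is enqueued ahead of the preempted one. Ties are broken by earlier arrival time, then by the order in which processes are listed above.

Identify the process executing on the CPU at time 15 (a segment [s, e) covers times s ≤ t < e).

Schedule: | idle 0-1 | 104 1-3 | 102 3-5 | 104 5-7 | 102 7-9 | 101 9-11 | 103 11-13 | 104 13-15 | 102 15-17 | 101 17-19 | 103 19-23 |
Completion: 101=19  102=17  103=23  104=15
Turnaround (C−A): 101=13  102=14  103=16  104=14

102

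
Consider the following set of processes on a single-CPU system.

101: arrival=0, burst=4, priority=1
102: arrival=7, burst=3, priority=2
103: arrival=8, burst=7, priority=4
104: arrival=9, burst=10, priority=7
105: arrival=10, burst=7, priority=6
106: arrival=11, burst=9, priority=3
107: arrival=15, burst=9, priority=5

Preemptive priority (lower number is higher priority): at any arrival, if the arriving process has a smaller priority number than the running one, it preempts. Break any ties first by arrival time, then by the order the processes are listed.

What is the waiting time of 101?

0

Gantt: | 101 0-4 | idle 4-7 | 102 7-10 | 103 10-11 | 106 11-20 | 103 20-26 | 107 26-35 | 105 35-42 | 104 42-52 |
Completion: 101=4  102=10  103=26  104=52  105=42  106=20  107=35
Waiting(101) = turnaround − burst = 4 − 4 = 0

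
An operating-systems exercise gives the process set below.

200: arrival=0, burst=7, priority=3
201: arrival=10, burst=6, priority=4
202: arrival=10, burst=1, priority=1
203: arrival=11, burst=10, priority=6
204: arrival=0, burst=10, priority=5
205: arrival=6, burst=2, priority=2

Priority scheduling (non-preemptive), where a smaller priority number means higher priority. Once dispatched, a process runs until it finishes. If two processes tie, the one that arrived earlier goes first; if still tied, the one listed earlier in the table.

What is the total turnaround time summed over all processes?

80

Timeline: | 200 0-7 | 205 7-9 | 204 9-19 | 202 19-20 | 201 20-26 | 203 26-36 |
Completion: 200=7  201=26  202=20  203=36  204=19  205=9
Turnaround (C−A): 200=7  201=16  202=10  203=25  204=19  205=3
Turnaround = completion − arrival: 200=7, 201=16, 202=10, 203=25, 204=19, 205=3
Total turnaround = 7 + 16 + 10 + 25 + 19 + 3 = 80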